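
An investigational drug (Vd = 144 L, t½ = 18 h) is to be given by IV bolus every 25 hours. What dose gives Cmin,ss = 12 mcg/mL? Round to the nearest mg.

2797 mg

τ/t½ = 25/18 ≈ 1.3889, so f = (1/2)^(25/18) ≈ 0.381859.
Cmin,ss = (D/Vd)·f/(1−f), so D = Cmin,ss·Vd·(1−f)/f.
D = 12 × 144 × (1−f)/f ≈ 12 × 144 × 1.61877 ≈ 2797.23 mg.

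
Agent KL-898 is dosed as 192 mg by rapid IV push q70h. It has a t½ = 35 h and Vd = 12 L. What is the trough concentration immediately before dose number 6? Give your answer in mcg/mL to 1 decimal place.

5.3 mcg/mL

f = (1/2)^(τ/t½) = (1/2)^(70/35) ≈ 0.2500.
C₀ = D/Vd = 192/12 ≈ 16.000 mcg/mL.
Before the 6th dose, 5 doses have been given. Superposition: Cmin = C₀·(f + f² + … + f^5).
≈ 16.000 × (0.2500 + 0.0625 + 0.0156 + 0.0039 + 0.0010) ≈ 16.000 × 0.3330 ≈ 5.328 mcg/mL.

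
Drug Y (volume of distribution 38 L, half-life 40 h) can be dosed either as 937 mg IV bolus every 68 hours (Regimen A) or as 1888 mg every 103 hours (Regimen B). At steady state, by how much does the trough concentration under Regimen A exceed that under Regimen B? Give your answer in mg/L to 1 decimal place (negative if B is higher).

0.9 mg/L

Regimen A: f = (1/2)^(68/40) ≈ 0.3078; Cmin,ss = (937/38)·f/(1−f) ≈ 10.965 mg/L.
Regimen B: f = (1/2)^(103/40) ≈ 0.1678; Cmin,ss = (1888/38)·f/(1−f) ≈ 10.018 mg/L.
Difference ≈ 10.965 − 10.018 ≈ 0.947 mg/L.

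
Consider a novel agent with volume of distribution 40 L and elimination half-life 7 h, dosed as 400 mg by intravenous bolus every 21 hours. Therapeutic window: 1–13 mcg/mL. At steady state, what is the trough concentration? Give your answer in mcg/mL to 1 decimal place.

The dosing interval is 3 half-lives, so f = 2^(−3) = 0.125.
Accumulation ratio R = 1/(1 − f) = 1/0.875 = 8/7.
Single-dose peak C₀ = D/Vd = 400/40 = 10 mcg/mL.
Steady-state peak Cmax,ss = C₀·R = 10 × 8/7 ≈ 11.429 mcg/mL.
Steady-state trough Cmin,ss = Cmax,ss·f ≈ 11.429 × 0.125 ≈ 1.429 mcg/mL.
Trough 1.4 mcg/mL vs MEC 1 mcg/mL: adequate.

1.4 mcg/mL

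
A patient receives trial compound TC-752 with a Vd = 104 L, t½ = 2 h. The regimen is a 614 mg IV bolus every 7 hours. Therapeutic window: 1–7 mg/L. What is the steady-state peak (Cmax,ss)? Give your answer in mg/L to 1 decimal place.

k = ln2/t½ = ln2/2 ≈ 0.346574 h⁻¹; fraction remaining f = e^(−kτ) = e^(−0.346574×7) ≈ 0.0884.
At steady state, accumulation factor R = 1/(1 − e^(−kτ)) ≈ 1.0970.
Each bolus raises the concentration by D/Vd = 614/104 ≈ 5.904 mg/L.
Steady-state peak Cmax,ss = C₀·R ≈ 5.904 × 1.0970 ≈ 6.477 mg/L.
Peak 6.5 mg/L vs MTC 7 mg/L: below toxic threshold.

6.5 mg/L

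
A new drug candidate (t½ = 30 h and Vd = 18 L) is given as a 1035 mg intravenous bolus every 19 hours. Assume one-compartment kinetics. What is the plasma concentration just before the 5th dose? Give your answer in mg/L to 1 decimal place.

f = (1/2)^(τ/t½) = (1/2)^(19/30) ≈ 0.6447.
C₀ = D/Vd = 1035/18 ≈ 57.500 mg/L.
Before the 5th dose, 4 doses have been given. Superposition: Cmin = C₀·(f + f² + … + f^4).
≈ 57.500 × (0.6447 + 0.4156 + 0.2680 + 0.1728) ≈ 57.500 × 1.5011 ≈ 86.313 mg/L.

86.3 mg/L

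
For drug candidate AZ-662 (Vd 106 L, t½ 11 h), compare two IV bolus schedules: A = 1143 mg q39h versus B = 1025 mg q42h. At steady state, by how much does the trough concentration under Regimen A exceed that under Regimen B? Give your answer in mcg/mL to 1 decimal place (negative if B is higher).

0.3 mcg/mL

Regimen A: f = (1/2)^(39/11) ≈ 0.0856; Cmin,ss = (1143/106)·f/(1−f) ≈ 1.009 mcg/mL.
Regimen B: f = (1/2)^(42/11) ≈ 0.0709; Cmin,ss = (1025/106)·f/(1−f) ≈ 0.738 mcg/mL.
Difference ≈ 1.009 − 0.738 ≈ 0.271 mcg/mL.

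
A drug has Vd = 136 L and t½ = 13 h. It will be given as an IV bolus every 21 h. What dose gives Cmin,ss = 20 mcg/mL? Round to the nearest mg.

τ/t½ = 21/13 ≈ 1.6154, so f = (1/2)^(21/13) ≈ 0.326378.
Cmin,ss = (D/Vd)·f/(1−f), so D = Cmin,ss·Vd·(1−f)/f.
D = 20 × 136 × (1−f)/f ≈ 20 × 136 × 2.06393 ≈ 5613.89 mg.

5614 mg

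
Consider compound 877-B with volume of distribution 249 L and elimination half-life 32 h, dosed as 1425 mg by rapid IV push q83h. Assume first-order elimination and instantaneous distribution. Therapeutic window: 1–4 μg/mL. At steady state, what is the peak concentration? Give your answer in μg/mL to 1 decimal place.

τ/t½ = 83/32 ≈ 2.5938, so fraction remaining f = (1/2)^(83/32) ≈ 0.1657.
Accumulation ratio R = 1/(1 − f) ≈ 1/0.8343 ≈ 1.1986.
Each bolus raises the concentration by D/Vd = 1425/249 ≈ 5.723 μg/mL.
Cmax,ss = C₀/(1 − f) ≈ 5.723/0.8343 ≈ 6.860 μg/mL.
Peak 6.9 μg/mL vs MTC 4 μg/mL: exceeds toxic threshold.

6.9 μg/mL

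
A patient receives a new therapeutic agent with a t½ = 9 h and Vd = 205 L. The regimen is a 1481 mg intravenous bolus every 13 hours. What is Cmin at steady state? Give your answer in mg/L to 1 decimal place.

4.2 mg/L

k = ln2/t½ = ln2/9 ≈ 0.077016 h⁻¹; fraction remaining f = e^(−kτ) = e^(−0.077016×13) ≈ 0.3674.
Accumulation ratio R = 1/(1 − f) ≈ 1/0.6326 ≈ 1.5808.
Each bolus raises the concentration by D/Vd = 1481/205 ≈ 7.224 mg/L.
Cmax,ss = C₀/(1 − f) ≈ 7.224/0.6326 ≈ 11.420 mg/L.
One interval later, Cmin,ss = Cmax,ss·e^(−kτ) ≈ 11.420 × 0.3674 ≈ 4.196 mg/L.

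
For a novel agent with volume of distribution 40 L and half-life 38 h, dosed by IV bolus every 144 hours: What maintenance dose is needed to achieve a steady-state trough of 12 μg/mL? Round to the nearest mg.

6157 mg

τ/t½ = 144/38 ≈ 3.7895, so f = (1/2)^(144/38) ≈ 0.072319.
Cmin,ss = (D/Vd)·f/(1−f), so D = Cmin,ss·Vd·(1−f)/f.
D = 12 × 40 × (1−f)/f ≈ 12 × 40 × 12.82762 ≈ 6157.26 mg.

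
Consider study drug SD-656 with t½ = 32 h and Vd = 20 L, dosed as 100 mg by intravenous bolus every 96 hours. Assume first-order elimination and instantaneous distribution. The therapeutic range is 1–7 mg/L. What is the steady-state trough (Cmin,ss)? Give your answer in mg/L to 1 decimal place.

0.7 mg/L

The dosing interval is 3 half-lives, so f = 2^(−3) = 0.125.
At steady state, R = 1/(1 − 0.125) = 8/7.
Single-dose peak C₀ = D/Vd = 100/20 = 5 mg/L.
Steady-state peak Cmax,ss = C₀·R = 5 × 8/7 ≈ 5.714 mg/L.
Steady-state trough Cmin,ss = Cmax,ss·f ≈ 5.714 × 0.125 ≈ 0.714 mg/L.
Trough 0.7 mg/L vs MEC 1 mg/L: subtherapeutic.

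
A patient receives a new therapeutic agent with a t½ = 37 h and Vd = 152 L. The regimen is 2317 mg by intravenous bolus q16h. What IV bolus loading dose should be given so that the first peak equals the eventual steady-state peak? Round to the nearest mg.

f = (1/2)^(16/37) ≈ 0.741011; accumulation ratio R = 1/(1−f) ≈ 3.86117.
Loading dose to hit Cmax,ss on first dose: D_load = D_maint·R ≈ 2317 × 3.86117 ≈ 8946.33 mg.

8946 mg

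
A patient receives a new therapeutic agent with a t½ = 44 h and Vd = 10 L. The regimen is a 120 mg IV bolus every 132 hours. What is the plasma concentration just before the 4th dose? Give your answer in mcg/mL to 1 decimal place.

f = (1/2)^(τ/t½) = (1/2)^(132/44) ≈ 0.1250.
C₀ = D/Vd = 120/10 ≈ 12.000 mcg/mL.
Before the 4th dose, 3 doses have been given. Superposition: Cmin = C₀·(f + f² + … + f^3).
≈ 12.000 × (0.1250 + 0.0156 + 0.0020) ≈ 12.000 × 0.1426 ≈ 1.711 mcg/mL.

1.7 mcg/mL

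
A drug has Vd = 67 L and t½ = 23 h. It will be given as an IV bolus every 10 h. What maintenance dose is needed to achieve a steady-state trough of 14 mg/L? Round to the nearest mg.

330 mg

τ/t½ = 10/23 ≈ 0.43478, so f = (1/2)^(10/23) ≈ 0.739805.
Cmin,ss = (D/Vd)·f/(1−f), so D = Cmin,ss·Vd·(1−f)/f.
D = 14 × 67 × (1−f)/f ≈ 14 × 67 × 0.35171 ≈ 329.90 mg.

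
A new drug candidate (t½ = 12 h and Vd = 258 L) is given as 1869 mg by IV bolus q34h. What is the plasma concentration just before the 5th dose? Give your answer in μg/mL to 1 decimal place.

f = (1/2)^(τ/t½) = (1/2)^(34/12) ≈ 0.1403.
C₀ = D/Vd = 1869/258 ≈ 7.244 μg/mL.
Before the 5th dose, 4 doses have been given. Superposition: Cmin = C₀·(f + f² + … + f^4).
≈ 7.244 × (0.1403 + 0.0197 + 0.0028 + 0.0004) ≈ 7.244 × 0.1632 ≈ 1.182 μg/mL.

1.2 μg/mL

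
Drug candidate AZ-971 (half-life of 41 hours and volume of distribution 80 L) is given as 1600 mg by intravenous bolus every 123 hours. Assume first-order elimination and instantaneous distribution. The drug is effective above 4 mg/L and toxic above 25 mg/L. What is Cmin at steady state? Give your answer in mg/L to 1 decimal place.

The dosing interval is 3 half-lives, so f = 2^(−3) = 0.125.
Accumulation ratio R = 1/(1 − f) = 1/0.875 = 8/7.
Single-dose peak C₀ = D/Vd = 1600/80 = 20 mg/L.
Steady-state peak Cmax,ss = C₀·R = 20 × 8/7 ≈ 22.857 mg/L.
Steady-state trough Cmin,ss = Cmax,ss·f ≈ 22.857 × 0.125 ≈ 2.857 mg/L.
Trough 2.9 mg/L vs MEC 4 mg/L: subtherapeutic.

2.9 mg/L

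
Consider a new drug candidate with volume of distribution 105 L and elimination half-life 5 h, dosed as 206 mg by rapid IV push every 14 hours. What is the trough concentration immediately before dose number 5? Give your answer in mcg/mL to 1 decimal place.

f = (1/2)^(τ/t½) = (1/2)^(14/5) ≈ 0.1436.
C₀ = D/Vd = 206/105 ≈ 1.962 mcg/mL.
Before the 5th dose, 4 doses have been given. Superposition: Cmin = C₀·(f + f² + … + f^4).
≈ 1.962 × (0.1436 + 0.0206 + 0.0030 + 0.0004) ≈ 1.962 × 0.1676 ≈ 0.329 mcg/mL.

0.3 mcg/mL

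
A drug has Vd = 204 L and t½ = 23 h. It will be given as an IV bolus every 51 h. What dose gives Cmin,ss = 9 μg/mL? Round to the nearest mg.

τ/t½ = 51/23 ≈ 2.2174, so f = (1/2)^(51/23) ≈ 0.215030.
Cmin,ss = (D/Vd)·f/(1−f), so D = Cmin,ss·Vd·(1−f)/f.
D = 9 × 204 × (1−f)/f ≈ 9 × 204 × 3.65051 ≈ 6702.34 mg.

6702 mg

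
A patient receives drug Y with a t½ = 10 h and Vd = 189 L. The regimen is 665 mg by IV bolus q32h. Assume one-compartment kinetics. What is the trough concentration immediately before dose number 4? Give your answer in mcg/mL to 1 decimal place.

0.4 mcg/mL

f = (1/2)^(τ/t½) = (1/2)^(32/10) ≈ 0.1088.
C₀ = D/Vd = 665/189 ≈ 3.519 mcg/mL.
Before the 4th dose, 3 doses have been given. Superposition: Cmin = C₀·(f + f² + … + f^3).
≈ 3.519 × (0.1088 + 0.0118 + 0.0013) ≈ 3.519 × 0.1219 ≈ 0.429 mcg/mL.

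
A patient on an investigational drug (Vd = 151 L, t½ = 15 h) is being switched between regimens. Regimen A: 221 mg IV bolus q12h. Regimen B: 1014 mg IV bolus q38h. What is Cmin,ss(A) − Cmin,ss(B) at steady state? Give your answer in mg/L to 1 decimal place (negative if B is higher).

Regimen A: f = (1/2)^(12/15) ≈ 0.5743; Cmin,ss = (221/151)·f/(1−f) ≈ 1.974 mg/L.
Regimen B: f = (1/2)^(38/15) ≈ 0.1727; Cmin,ss = (1014/151)·f/(1−f) ≈ 1.402 mg/L.
Difference ≈ 1.974 − 1.402 ≈ 0.572 mg/L.

0.6 mg/L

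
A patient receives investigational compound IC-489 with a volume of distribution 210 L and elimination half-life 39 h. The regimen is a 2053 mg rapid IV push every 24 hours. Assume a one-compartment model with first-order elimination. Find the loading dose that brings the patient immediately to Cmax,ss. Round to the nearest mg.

f = (1/2)^(24/39) ≈ 0.652756; accumulation ratio R = 1/(1−f) ≈ 2.87982.
Loading dose to hit Cmax,ss on first dose: D_load = D_maint·R ≈ 2053 × 2.87982 ≈ 5912.27 mg.

5912 mg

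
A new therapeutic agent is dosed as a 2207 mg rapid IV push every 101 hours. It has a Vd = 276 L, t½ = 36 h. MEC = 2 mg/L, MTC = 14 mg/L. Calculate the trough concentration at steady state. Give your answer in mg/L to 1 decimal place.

τ/t½ = 101/36 ≈ 2.8056, so fraction remaining f = (1/2)^(101/36) ≈ 0.1430.
At steady state, accumulation factor R = 1/(1 − e^(−kτ)) ≈ 1.1669.
Single-dose peak C₀ = D/Vd = 2207/276 ≈ 7.996 mg/L.
Cmax,ss = C₀/(1 − f) ≈ 7.996/0.8570 ≈ 9.330 mg/L.
One interval later, Cmin,ss = Cmax,ss·e^(−kτ) ≈ 9.330 × 0.1430 ≈ 1.334 mg/L.
Trough 1.3 mg/L vs MEC 2 mg/L: subtherapeutic.

1.3 mg/L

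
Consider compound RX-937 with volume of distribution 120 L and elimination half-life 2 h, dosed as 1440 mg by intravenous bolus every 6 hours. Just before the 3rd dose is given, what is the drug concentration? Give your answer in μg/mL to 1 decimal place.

1.7 μg/mL

f = (1/2)^(τ/t½) = (1/2)^(6/2) ≈ 0.1250.
C₀ = D/Vd = 1440/120 ≈ 12.000 μg/mL.
Before the 3rd dose, 2 doses have been given. Superposition: Cmin = C₀·(f + f²).
≈ 12.000 × (0.1250 + 0.0156) ≈ 12.000 × 0.1406 ≈ 1.687 μg/mL.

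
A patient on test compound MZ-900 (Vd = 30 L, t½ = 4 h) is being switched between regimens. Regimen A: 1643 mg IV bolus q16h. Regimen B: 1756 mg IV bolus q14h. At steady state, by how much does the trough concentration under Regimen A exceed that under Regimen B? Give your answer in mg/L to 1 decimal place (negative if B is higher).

Regimen A: f = (1/2)^(16/4) ≈ 0.0625; Cmin,ss = (1643/30)·f/(1−f) ≈ 3.651 mg/L.
Regimen B: f = (1/2)^(14/4) ≈ 0.0884; Cmin,ss = (1756/30)·f/(1−f) ≈ 5.676 mg/L.
Difference ≈ 3.651 − 5.676 ≈ -2.025 mg/L.

-2.0 mg/L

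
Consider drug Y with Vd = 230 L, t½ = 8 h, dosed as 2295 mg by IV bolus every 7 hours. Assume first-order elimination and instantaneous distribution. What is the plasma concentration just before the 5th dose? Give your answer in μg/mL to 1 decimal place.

f = (1/2)^(τ/t½) = (1/2)^(7/8) ≈ 0.5453.
C₀ = D/Vd = 2295/230 ≈ 9.978 μg/mL.
Before the 5th dose, 4 doses have been given. Superposition: Cmin = C₀·(f + f² + … + f^4).
≈ 9.978 × (0.5453 + 0.2974 + 0.1621 + 0.0884) ≈ 9.978 × 1.0932 ≈ 10.908 μg/mL.

10.9 μg/mL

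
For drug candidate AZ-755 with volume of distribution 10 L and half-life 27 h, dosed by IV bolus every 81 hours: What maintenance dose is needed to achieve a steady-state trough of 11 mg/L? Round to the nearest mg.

770 mg

τ/t½ = 81/27 ≈ 3, so f = (1/2)^(81/27) ≈ 0.125000.
Cmin,ss = (D/Vd)·f/(1−f), so D = Cmin,ss·Vd·(1−f)/f.
D = 11 × 10 × (1−f)/f ≈ 11 × 10 × 7.00000 ≈ 770.00 mg.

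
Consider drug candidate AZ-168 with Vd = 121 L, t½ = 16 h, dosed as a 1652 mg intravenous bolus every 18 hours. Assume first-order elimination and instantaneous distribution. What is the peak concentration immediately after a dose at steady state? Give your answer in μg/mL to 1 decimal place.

k = ln2/t½ = ln2/16 ≈ 0.043322 h⁻¹; fraction remaining f = e^(−kτ) = e^(−0.043322×18) ≈ 0.4585.
Accumulation ratio R = 1/(1 − f) ≈ 1/0.5415 ≈ 1.8467.
Single-dose peak C₀ = D/Vd = 1652/121 ≈ 13.653 μg/mL.
Cmax,ss = C₀/(1 − f) ≈ 13.653/0.5415 ≈ 25.213 μg/mL.

25.2 μg/mL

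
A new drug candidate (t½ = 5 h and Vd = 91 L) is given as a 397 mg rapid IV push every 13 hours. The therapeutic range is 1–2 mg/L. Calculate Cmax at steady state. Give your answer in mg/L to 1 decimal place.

5.2 mg/L

Over one 13-h interval, 13/5 ≈ 2.6 half-lives elapse, leaving f ≈ 0.1649 of each dose.
At steady state, accumulation factor R = 1/(1 − e^(−kτ)) ≈ 1.1975.
Single-dose peak C₀ = D/Vd = 397/91 ≈ 4.363 mg/L.
Steady-state peak Cmax,ss = C₀·R ≈ 4.363 × 1.1975 ≈ 5.225 mg/L.
Peak 5.2 mg/L vs MTC 2 mg/L: exceeds toxic threshold.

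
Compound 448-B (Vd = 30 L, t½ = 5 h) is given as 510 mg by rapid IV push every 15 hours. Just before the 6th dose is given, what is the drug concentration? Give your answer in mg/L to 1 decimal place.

f = (1/2)^(τ/t½) = (1/2)^(15/5) ≈ 0.1250.
C₀ = D/Vd = 510/30 ≈ 17.000 mg/L.
Before the 6th dose, 5 doses have been given. Superposition: Cmin = C₀·(f + f² + … + f^5).
≈ 17.000 × (0.1250 + 0.0156 + 0.0020 + 0.0002 + 0.0000) ≈ 17.000 × 0.1428 ≈ 2.428 mg/L.

2.4 mg/L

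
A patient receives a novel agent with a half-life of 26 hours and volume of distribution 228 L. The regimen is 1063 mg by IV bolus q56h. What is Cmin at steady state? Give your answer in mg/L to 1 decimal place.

τ/t½ = 56/26 ≈ 2.1538, so fraction remaining f = (1/2)^(56/26) ≈ 0.2247.
At steady state, accumulation factor R = 1/(1 − e^(−kτ)) ≈ 1.2898.
Each bolus raises the concentration by D/Vd = 1063/228 ≈ 4.662 mg/L.
Cmax,ss = C₀/(1 − f) ≈ 4.662/0.7753 ≈ 6.013 mg/L.
One interval later, Cmin,ss = Cmax,ss·e^(−kτ) ≈ 6.013 × 0.2247 ≈ 1.351 mg/L.

1.4 mg/L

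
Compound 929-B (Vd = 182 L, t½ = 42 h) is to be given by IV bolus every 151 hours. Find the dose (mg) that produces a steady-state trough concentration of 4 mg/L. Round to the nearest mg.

8070 mg

τ/t½ = 151/42 ≈ 3.5952, so f = (1/2)^(151/42) ≈ 0.082742.
Cmin,ss = (D/Vd)·f/(1−f), so D = Cmin,ss·Vd·(1−f)/f.
D = 4 × 182 × (1−f)/f ≈ 4 × 182 × 11.08576 ≈ 8070.43 mg.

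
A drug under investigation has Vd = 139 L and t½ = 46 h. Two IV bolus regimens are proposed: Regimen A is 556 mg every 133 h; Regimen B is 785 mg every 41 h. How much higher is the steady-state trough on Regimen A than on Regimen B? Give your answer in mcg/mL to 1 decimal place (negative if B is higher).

-6.0 mcg/mL

Regimen A: f = (1/2)^(133/46) ≈ 0.1348; Cmin,ss = (556/139)·f/(1−f) ≈ 0.623 mcg/mL.
Regimen B: f = (1/2)^(41/46) ≈ 0.5391; Cmin,ss = (785/139)·f/(1−f) ≈ 6.606 mcg/mL.
Difference ≈ 0.623 − 6.606 ≈ -5.983 mcg/mL.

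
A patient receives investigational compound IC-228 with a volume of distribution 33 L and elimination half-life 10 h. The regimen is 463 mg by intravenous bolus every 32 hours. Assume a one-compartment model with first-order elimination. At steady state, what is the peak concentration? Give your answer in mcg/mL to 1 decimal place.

15.7 mcg/mL

τ/t½ = 32/10 ≈ 3.2, so fraction remaining f = (1/2)^(32/10) ≈ 0.1088.
At steady state, accumulation factor R = 1/(1 − e^(−kτ)) ≈ 1.1221.
Each bolus raises the concentration by D/Vd = 463/33 ≈ 14.030 mcg/mL.
Steady-state peak Cmax,ss = C₀·R ≈ 14.030 × 1.1221 ≈ 15.743 mcg/mL.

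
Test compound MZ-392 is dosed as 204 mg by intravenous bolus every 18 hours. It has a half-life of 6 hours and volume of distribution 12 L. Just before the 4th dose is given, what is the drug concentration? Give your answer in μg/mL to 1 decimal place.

f = (1/2)^(τ/t½) = (1/2)^(18/6) ≈ 0.1250.
C₀ = D/Vd = 204/12 ≈ 17.000 μg/mL.
Before the 4th dose, 3 doses have been given. Superposition: Cmin = C₀·(f + f² + … + f^3).
≈ 17.000 × (0.1250 + 0.0156 + 0.0020) ≈ 17.000 × 0.1426 ≈ 2.424 μg/mL.

2.4 μg/mL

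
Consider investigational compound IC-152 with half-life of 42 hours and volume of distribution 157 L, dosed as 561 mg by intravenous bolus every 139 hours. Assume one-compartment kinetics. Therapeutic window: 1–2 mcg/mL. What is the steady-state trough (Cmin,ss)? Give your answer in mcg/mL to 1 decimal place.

0.4 mcg/mL

τ/t½ = 139/42 ≈ 3.3095, so fraction remaining f = (1/2)^(139/42) ≈ 0.1009.
At steady state, accumulation factor R = 1/(1 − e^(−kτ)) ≈ 1.1122.
Single-dose peak C₀ = D/Vd = 561/157 ≈ 3.573 mcg/mL.
Cmax,ss = C₀/(1 − f) ≈ 3.573/0.8991 ≈ 3.974 mcg/mL.
Steady-state trough Cmin,ss = Cmax,ss·f ≈ 3.974 × 0.1009 ≈ 0.401 mcg/mL.
Trough 0.4 mcg/mL vs MEC 1 mcg/mL: subtherapeutic.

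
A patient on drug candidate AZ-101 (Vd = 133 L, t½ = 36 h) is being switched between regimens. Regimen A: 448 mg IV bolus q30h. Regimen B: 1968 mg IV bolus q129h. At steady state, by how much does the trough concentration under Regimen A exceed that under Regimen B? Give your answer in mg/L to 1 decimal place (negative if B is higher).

3.0 mg/L

Regimen A: f = (1/2)^(30/36) ≈ 0.5612; Cmin,ss = (448/133)·f/(1−f) ≈ 4.308 mg/L.
Regimen B: f = (1/2)^(129/36) ≈ 0.0834; Cmin,ss = (1968/133)·f/(1−f) ≈ 1.346 mg/L.
Difference ≈ 4.308 − 1.346 ≈ 2.962 mg/L.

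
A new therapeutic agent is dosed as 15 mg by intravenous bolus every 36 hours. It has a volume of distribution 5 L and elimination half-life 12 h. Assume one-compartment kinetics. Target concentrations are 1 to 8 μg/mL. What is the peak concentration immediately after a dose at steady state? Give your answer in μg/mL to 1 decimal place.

3.4 μg/mL

The dosing interval is 3 half-lives, so f = 2^(−3) = 0.125.
Accumulation ratio R = 1/(1 − f) = 1/0.875 = 8/7.
Single-dose peak C₀ = D/Vd = 15/5 = 3 μg/mL.
Steady-state peak Cmax,ss = C₀·R = 3 × 8/7 ≈ 3.429 μg/mL.
Peak 3.4 μg/mL vs MTC 8 μg/mL: below toxic threshold.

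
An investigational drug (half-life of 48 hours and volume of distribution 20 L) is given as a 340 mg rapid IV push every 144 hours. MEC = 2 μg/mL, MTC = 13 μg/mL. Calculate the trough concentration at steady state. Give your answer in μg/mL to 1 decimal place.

2.4 μg/mL

τ = 144 h = 3 half-lives, so f = (1/2)^3 = 0.125.
Accumulation ratio R = 1/(1 − f) = 1/0.875 = 8/7.
Single-dose peak C₀ = D/Vd = 340/20 = 17 μg/mL.
Steady-state peak Cmax,ss = C₀·R = 17 × 8/7 ≈ 19.429 μg/mL.
Steady-state trough Cmin,ss = Cmax,ss·f ≈ 19.429 × 0.125 ≈ 2.429 μg/mL.
Trough 2.4 μg/mL vs MEC 2 μg/mL: adequate.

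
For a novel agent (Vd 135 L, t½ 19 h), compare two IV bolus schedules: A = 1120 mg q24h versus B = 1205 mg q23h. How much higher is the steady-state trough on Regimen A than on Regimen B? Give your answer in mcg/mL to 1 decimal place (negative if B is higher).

Regimen A: f = (1/2)^(24/19) ≈ 0.4166; Cmin,ss = (1120/135)·f/(1−f) ≈ 5.924 mcg/mL.
Regimen B: f = (1/2)^(23/19) ≈ 0.4321; Cmin,ss = (1205/135)·f/(1−f) ≈ 6.791 mcg/mL.
Difference ≈ 5.924 − 6.791 ≈ -0.867 mcg/mL.

-0.9 mcg/mL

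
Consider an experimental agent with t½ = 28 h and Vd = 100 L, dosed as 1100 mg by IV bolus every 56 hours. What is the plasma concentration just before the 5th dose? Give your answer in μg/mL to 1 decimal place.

3.7 μg/mL

f = (1/2)^(τ/t½) = (1/2)^(56/28) ≈ 0.2500.
C₀ = D/Vd = 1100/100 ≈ 11.000 μg/mL.
Before the 5th dose, 4 doses have been given. Superposition: Cmin = C₀·(f + f² + … + f^4).
≈ 11.000 × (0.2500 + 0.0625 + 0.0156 + 0.0039) ≈ 11.000 × 0.3320 ≈ 3.652 μg/mL.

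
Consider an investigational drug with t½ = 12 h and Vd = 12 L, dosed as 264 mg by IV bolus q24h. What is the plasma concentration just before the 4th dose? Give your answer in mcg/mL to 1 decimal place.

7.2 mcg/mL

f = (1/2)^(τ/t½) = (1/2)^(24/12) ≈ 0.2500.
C₀ = D/Vd = 264/12 ≈ 22.000 mcg/mL.
Before the 4th dose, 3 doses have been given. Superposition: Cmin = C₀·(f + f² + … + f^3).
≈ 22.000 × (0.2500 + 0.0625 + 0.0156) ≈ 22.000 × 0.3281 ≈ 7.218 mcg/mL.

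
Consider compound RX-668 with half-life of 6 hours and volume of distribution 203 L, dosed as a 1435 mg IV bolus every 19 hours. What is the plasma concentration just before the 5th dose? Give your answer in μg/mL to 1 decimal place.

0.9 μg/mL

f = (1/2)^(τ/t½) = (1/2)^(19/6) ≈ 0.1114.
C₀ = D/Vd = 1435/203 ≈ 7.069 μg/mL.
Before the 5th dose, 4 doses have been given. Superposition: Cmin = C₀·(f + f² + … + f^4).
≈ 7.069 × (0.1114 + 0.0124 + 0.0014 + 0.0002) ≈ 7.069 × 0.1254 ≈ 0.886 μg/mL.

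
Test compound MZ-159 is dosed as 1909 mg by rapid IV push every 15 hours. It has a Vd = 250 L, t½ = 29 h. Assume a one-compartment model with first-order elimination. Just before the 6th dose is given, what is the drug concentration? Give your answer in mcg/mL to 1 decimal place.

f = (1/2)^(τ/t½) = (1/2)^(15/29) ≈ 0.6987.
C₀ = D/Vd = 1909/250 ≈ 7.636 mcg/mL.
Before the 6th dose, 5 doses have been given. Superposition: Cmin = C₀·(f + f² + … + f^5).
≈ 7.636 × (0.6987 + 0.4882 + 0.3411 + 0.2383 + 0.1665) ≈ 7.636 × 1.9328 ≈ 14.759 mcg/mL.

14.8 mcg/mL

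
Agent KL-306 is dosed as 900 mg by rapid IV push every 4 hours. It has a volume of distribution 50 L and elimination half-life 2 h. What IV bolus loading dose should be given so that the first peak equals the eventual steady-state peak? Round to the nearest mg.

1200 mg

f = (1/2)^(4/2) ≈ 0.250000; accumulation ratio R = 1/(1−f) ≈ 1.33333.
Loading dose to hit Cmax,ss on first dose: D_load = D_maint·R ≈ 900 × 1.33333 ≈ 1200.00 mg.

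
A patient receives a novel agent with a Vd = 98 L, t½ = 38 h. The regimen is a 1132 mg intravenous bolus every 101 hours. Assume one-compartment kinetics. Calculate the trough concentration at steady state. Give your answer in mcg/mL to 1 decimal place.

2.2 mcg/mL

τ/t½ = 101/38 ≈ 2.6579, so fraction remaining f = (1/2)^(101/38) ≈ 0.1585.
Accumulation ratio R = 1/(1 − f) ≈ 1/0.8415 ≈ 1.1884.
Each bolus raises the concentration by D/Vd = 1132/98 ≈ 11.551 mcg/mL.
Steady-state peak Cmax,ss = C₀·R ≈ 11.551 × 1.1884 ≈ 13.727 mcg/mL.
Steady-state trough Cmin,ss = Cmax,ss·f ≈ 13.727 × 0.1585 ≈ 2.176 mcg/mL.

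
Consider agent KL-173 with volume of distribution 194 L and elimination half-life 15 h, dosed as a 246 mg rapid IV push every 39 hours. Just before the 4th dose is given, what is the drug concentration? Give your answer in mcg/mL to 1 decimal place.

0.2 mcg/mL

f = (1/2)^(τ/t½) = (1/2)^(39/15) ≈ 0.1649.
C₀ = D/Vd = 246/194 ≈ 1.268 mcg/mL.
Before the 4th dose, 3 doses have been given. Superposition: Cmin = C₀·(f + f² + … + f^3).
≈ 1.268 × (0.1649 + 0.0272 + 0.0045) ≈ 1.268 × 0.1966 ≈ 0.249 mcg/mL.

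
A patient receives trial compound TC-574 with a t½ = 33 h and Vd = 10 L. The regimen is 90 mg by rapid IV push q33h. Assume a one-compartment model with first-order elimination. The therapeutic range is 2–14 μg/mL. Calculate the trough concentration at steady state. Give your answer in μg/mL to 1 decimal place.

9.0 μg/mL

The dosing interval is 1 half-life, so f = 2^(−1) = 0.5.
Accumulation ratio R = 1/(1 − f) = 1/0.5 = 2/1.
Single-dose peak C₀ = D/Vd = 90/10 = 9 μg/mL.
Steady-state peak Cmax,ss = C₀·R = 9 × 2/1 ≈ 18.000 μg/mL.
Steady-state trough Cmin,ss = Cmax,ss·f ≈ 18.000 × 0.5 ≈ 9.000 μg/mL.
Trough 9.0 μg/mL vs MEC 2 μg/mL: adequate.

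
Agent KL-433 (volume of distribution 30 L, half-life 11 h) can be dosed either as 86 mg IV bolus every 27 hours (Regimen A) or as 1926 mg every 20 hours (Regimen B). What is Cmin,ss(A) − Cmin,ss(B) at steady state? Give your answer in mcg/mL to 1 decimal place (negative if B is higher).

-24.8 mcg/mL

Regimen A: f = (1/2)^(27/11) ≈ 0.1824; Cmin,ss = (86/30)·f/(1−f) ≈ 0.640 mcg/mL.
Regimen B: f = (1/2)^(20/11) ≈ 0.2836; Cmin,ss = (1926/30)·f/(1−f) ≈ 25.415 mcg/mL.
Difference ≈ 0.640 − 25.415 ≈ -24.775 mcg/mL.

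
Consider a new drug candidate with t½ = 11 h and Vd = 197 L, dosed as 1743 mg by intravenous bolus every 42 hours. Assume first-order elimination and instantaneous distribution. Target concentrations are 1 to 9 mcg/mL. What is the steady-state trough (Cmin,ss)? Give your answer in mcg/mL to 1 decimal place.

0.7 mcg/mL

τ/t½ = 42/11 ≈ 3.8182, so fraction remaining f = (1/2)^(42/11) ≈ 0.0709.
Accumulation ratio R = 1/(1 − f) ≈ 1/0.9291 ≈ 1.0763.
Each bolus raises the concentration by D/Vd = 1743/197 ≈ 8.848 mcg/mL.
Cmax,ss = C₀/(1 − f) ≈ 8.848/0.9291 ≈ 9.523 mcg/mL.
Steady-state trough Cmin,ss = Cmax,ss·f ≈ 9.523 × 0.0709 ≈ 0.675 mcg/mL.
Trough 0.7 mcg/mL vs MEC 1 mcg/mL: subtherapeutic.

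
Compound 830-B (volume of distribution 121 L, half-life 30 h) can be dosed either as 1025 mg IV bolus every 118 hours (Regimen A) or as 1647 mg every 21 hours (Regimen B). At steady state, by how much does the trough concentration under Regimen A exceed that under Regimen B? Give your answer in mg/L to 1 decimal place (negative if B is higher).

-21.2 mg/L

Regimen A: f = (1/2)^(118/30) ≈ 0.0655; Cmin,ss = (1025/121)·f/(1−f) ≈ 0.594 mg/L.
Regimen B: f = (1/2)^(21/30) ≈ 0.6156; Cmin,ss = (1647/121)·f/(1−f) ≈ 21.798 mg/L.
Difference ≈ 0.594 − 21.798 ≈ -21.204 mg/L.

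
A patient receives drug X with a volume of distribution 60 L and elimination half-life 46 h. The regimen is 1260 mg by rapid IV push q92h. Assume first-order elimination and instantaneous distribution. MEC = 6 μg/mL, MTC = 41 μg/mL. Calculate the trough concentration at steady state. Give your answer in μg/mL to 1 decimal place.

7.0 μg/mL

τ = 92 h = 2 half-lives, so f = (1/2)^2 = 0.25.
Accumulation ratio R = 1/(1 − f) = 1/0.75 = 4/3.
Single-dose peak C₀ = D/Vd = 1260/60 = 21 μg/mL.
Steady-state peak Cmax,ss = C₀·R = 21 × 4/3 ≈ 28.000 μg/mL.
Steady-state trough Cmin,ss = Cmax,ss·f ≈ 28.000 × 0.25 ≈ 7.000 μg/mL.
Trough 7.0 μg/mL vs MEC 6 μg/mL: adequate.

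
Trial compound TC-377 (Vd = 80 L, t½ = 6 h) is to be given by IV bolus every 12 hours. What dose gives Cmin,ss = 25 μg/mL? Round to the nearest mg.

τ/t½ = 12/6 ≈ 2, so f = (1/2)^(12/6) ≈ 0.250000.
Cmin,ss = (D/Vd)·f/(1−f), so D = Cmin,ss·Vd·(1−f)/f.
D = 25 × 80 × (1−f)/f ≈ 25 × 80 × 3.00000 ≈ 6000.00 mg.

6000 mg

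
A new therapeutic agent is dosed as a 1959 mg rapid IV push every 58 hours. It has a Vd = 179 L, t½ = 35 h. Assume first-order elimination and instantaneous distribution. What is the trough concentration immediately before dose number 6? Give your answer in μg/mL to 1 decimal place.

5.1 μg/mL

f = (1/2)^(τ/t½) = (1/2)^(58/35) ≈ 0.3171.
C₀ = D/Vd = 1959/179 ≈ 10.944 μg/mL.
Before the 6th dose, 5 doses have been given. Superposition: Cmin = C₀·(f + f² + … + f^5).
≈ 10.944 × (0.3171 + 0.1006 + 0.0319 + 0.0101 + 0.0032) ≈ 10.944 × 0.4629 ≈ 5.066 μg/mL.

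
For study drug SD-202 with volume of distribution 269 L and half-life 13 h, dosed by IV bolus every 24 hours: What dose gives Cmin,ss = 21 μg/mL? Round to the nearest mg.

τ/t½ = 24/13 ≈ 1.8462, so f = (1/2)^(24/13) ≈ 0.278133.
Cmin,ss = (D/Vd)·f/(1−f), so D = Cmin,ss·Vd·(1−f)/f.
D = 21 × 269 × (1−f)/f ≈ 21 × 269 × 2.59540 ≈ 14661.41 mg.

14661 mg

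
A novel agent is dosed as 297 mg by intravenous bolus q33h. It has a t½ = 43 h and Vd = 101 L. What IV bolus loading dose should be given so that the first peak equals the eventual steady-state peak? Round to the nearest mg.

f = (1/2)^(33/43) ≈ 0.587458; accumulation ratio R = 1/(1−f) ≈ 2.42400.
Loading dose to hit Cmax,ss on first dose: D_load = D_maint·R ≈ 297 × 2.42400 ≈ 719.93 mg.

720 mg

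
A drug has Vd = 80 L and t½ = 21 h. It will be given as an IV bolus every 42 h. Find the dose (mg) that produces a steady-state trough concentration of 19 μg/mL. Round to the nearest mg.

4560 mg

τ/t½ = 42/21 ≈ 2, so f = (1/2)^(42/21) ≈ 0.250000.
Cmin,ss = (D/Vd)·f/(1−f), so D = Cmin,ss·Vd·(1−f)/f.
D = 19 × 80 × (1−f)/f ≈ 19 × 80 × 3.00000 ≈ 4560.00 mg.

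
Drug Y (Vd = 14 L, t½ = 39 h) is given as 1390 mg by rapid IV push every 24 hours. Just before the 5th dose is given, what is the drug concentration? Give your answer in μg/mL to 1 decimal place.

152.8 μg/mL

f = (1/2)^(τ/t½) = (1/2)^(24/39) ≈ 0.6528.
C₀ = D/Vd = 1390/14 ≈ 99.286 μg/mL.
Before the 5th dose, 4 doses have been given. Superposition: Cmin = C₀·(f + f² + … + f^4).
≈ 99.286 × (0.6528 + 0.4261 + 0.2782 + 0.1816) ≈ 99.286 × 1.5387 ≈ 152.771 μg/mL.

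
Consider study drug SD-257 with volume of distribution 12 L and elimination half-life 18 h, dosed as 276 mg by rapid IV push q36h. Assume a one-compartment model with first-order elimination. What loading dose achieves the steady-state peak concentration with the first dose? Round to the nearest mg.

368 mg

f = (1/2)^(36/18) ≈ 0.250000; accumulation ratio R = 1/(1−f) ≈ 1.33333.
Loading dose to hit Cmax,ss on first dose: D_load = D_maint·R ≈ 276 × 1.33333 ≈ 368.00 mg.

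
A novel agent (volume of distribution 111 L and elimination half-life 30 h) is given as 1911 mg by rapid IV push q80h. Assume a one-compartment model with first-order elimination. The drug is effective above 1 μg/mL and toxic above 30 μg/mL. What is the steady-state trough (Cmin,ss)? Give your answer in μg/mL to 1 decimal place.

τ/t½ = 80/30 ≈ 2.6667, so fraction remaining f = (1/2)^(80/30) ≈ 0.1575.
Accumulation ratio R = 1/(1 − f) ≈ 1/0.8425 ≈ 1.1869.
Each bolus raises the concentration by D/Vd = 1911/111 ≈ 17.216 μg/mL.
Cmax,ss = C₀/(1 − f) ≈ 17.216/0.8425 ≈ 20.434 μg/mL.
One interval later, Cmin,ss = Cmax,ss·e^(−kτ) ≈ 20.434 × 0.1575 ≈ 3.218 μg/mL.
Trough 3.2 μg/mL vs MEC 1 μg/mL: adequate.

3.2 μg/mL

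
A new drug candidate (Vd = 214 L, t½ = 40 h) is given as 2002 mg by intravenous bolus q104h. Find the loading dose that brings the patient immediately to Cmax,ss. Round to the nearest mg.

2397 mg

f = (1/2)^(104/40) ≈ 0.164938; accumulation ratio R = 1/(1−f) ≈ 1.19752.
Loading dose to hit Cmax,ss on first dose: D_load = D_maint·R ≈ 2002 × 1.19752 ≈ 2397.44 mg.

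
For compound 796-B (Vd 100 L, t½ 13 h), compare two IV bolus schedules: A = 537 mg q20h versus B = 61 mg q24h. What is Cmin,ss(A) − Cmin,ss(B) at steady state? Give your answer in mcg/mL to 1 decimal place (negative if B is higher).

2.6 mcg/mL

Regimen A: f = (1/2)^(20/13) ≈ 0.3443; Cmin,ss = (537/100)·f/(1−f) ≈ 2.820 mcg/mL.
Regimen B: f = (1/2)^(24/13) ≈ 0.2781; Cmin,ss = (61/100)·f/(1−f) ≈ 0.235 mcg/mL.
Difference ≈ 2.820 − 0.235 ≈ 2.585 mcg/mL.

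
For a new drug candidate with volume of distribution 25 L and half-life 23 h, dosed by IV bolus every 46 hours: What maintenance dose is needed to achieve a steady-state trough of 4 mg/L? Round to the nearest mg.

τ/t½ = 46/23 ≈ 2, so f = (1/2)^(46/23) ≈ 0.250000.
Cmin,ss = (D/Vd)·f/(1−f), so D = Cmin,ss·Vd·(1−f)/f.
D = 4 × 25 × (1−f)/f ≈ 4 × 25 × 3.00000 ≈ 300.00 mg.

300 mg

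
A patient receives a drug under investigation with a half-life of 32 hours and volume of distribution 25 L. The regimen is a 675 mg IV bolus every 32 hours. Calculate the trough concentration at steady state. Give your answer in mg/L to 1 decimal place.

The dosing interval is 1 half-life, so f = 2^(−1) = 0.5.
Accumulation ratio R = 1/(1 − f) = 1/0.5 = 2/1.
Single-dose peak C₀ = D/Vd = 675/25 = 27 mg/L.
Steady-state peak Cmax,ss = C₀·R = 27 × 2/1 ≈ 54.000 mg/L.
Steady-state trough Cmin,ss = Cmax,ss·f ≈ 54.000 × 0.5 ≈ 27.000 mg/L.

27.0 mg/L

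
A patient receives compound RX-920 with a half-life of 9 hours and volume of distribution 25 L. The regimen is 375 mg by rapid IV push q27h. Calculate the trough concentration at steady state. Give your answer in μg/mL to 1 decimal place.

τ = 27 h = 3 half-lives, so f = (1/2)^3 = 0.125.
Accumulation ratio R = 1/(1 − f) = 1/0.875 = 8/7.
Single-dose peak C₀ = D/Vd = 375/25 = 15 μg/mL.
Steady-state peak Cmax,ss = C₀·R = 15 × 8/7 ≈ 17.143 μg/mL.
Steady-state trough Cmin,ss = Cmax,ss·f ≈ 17.143 × 0.125 ≈ 2.143 μg/mL.

2.1 μg/mL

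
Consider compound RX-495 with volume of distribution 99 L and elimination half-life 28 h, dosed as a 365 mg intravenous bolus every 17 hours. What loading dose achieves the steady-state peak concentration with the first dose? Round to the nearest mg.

1063 mg

f = (1/2)^(17/28) ≈ 0.656496; accumulation ratio R = 1/(1−f) ≈ 2.91117.
Loading dose to hit Cmax,ss on first dose: D_load = D_maint·R ≈ 365 × 2.91117 ≈ 1062.58 mg.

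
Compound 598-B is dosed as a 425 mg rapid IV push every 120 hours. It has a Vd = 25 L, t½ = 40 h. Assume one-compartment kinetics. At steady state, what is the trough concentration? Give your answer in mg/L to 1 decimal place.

The dosing interval is 3 half-lives, so f = 2^(−3) = 0.125.
Accumulation ratio R = 1/(1 − f) = 1/0.875 = 8/7.
Single-dose peak C₀ = D/Vd = 425/25 = 17 mg/L.
Steady-state peak Cmax,ss = C₀·R = 17 × 8/7 ≈ 19.429 mg/L.
Steady-state trough Cmin,ss = Cmax,ss·f ≈ 19.429 × 0.125 ≈ 2.429 mg/L.

2.4 mg/L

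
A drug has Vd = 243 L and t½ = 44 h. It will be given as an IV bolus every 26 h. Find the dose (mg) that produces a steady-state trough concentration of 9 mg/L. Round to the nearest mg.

1107 mg

τ/t½ = 26/44 ≈ 0.59091, so f = (1/2)^(26/44) ≈ 0.663924.
Cmin,ss = (D/Vd)·f/(1−f), so D = Cmin,ss·Vd·(1−f)/f.
D = 9 × 243 × (1−f)/f ≈ 9 × 243 × 0.50620 ≈ 1107.06 mg.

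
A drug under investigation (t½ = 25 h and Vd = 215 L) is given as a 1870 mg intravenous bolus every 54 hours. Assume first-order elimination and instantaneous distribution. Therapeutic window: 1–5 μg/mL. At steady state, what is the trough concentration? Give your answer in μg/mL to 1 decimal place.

2.5 μg/mL

Over one 54-h interval, 54/25 ≈ 2.16 half-lives elapse, leaving f ≈ 0.2238 of each dose.
At steady state, accumulation factor R = 1/(1 − e^(−kτ)) ≈ 1.2883.
Single-dose peak C₀ = D/Vd = 1870/215 ≈ 8.698 μg/mL.
Cmax,ss = C₀/(1 − f) ≈ 8.698/0.7762 ≈ 11.206 μg/mL.
One interval later, Cmin,ss = Cmax,ss·e^(−kτ) ≈ 11.206 × 0.2238 ≈ 2.508 μg/mL.
Trough 2.5 μg/mL vs MEC 1 μg/mL: adequate.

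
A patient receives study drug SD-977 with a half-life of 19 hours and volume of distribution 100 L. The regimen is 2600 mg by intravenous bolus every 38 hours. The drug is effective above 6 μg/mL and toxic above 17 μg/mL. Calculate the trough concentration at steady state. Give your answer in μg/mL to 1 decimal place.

8.7 μg/mL

The dosing interval is 2 half-lives, so f = 2^(−2) = 0.25.
Accumulation ratio R = 1/(1 − f) = 1/0.75 = 4/3.
Single-dose peak C₀ = D/Vd = 2600/100 = 26 μg/mL.
Steady-state peak Cmax,ss = C₀·R = 26 × 4/3 ≈ 34.667 μg/mL.
Steady-state trough Cmin,ss = Cmax,ss·f ≈ 34.667 × 0.25 ≈ 8.667 μg/mL.
Trough 8.7 μg/mL vs MEC 6 μg/mL: adequate.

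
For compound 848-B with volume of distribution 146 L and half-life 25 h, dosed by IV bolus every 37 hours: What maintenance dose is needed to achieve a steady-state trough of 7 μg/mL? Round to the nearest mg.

τ/t½ = 37/25 ≈ 1.48, so f = (1/2)^(37/25) ≈ 0.358489.
Cmin,ss = (D/Vd)·f/(1−f), so D = Cmin,ss·Vd·(1−f)/f.
D = 7 × 146 × (1−f)/f ≈ 7 × 146 × 1.78949 ≈ 1828.86 mg.

1829 mg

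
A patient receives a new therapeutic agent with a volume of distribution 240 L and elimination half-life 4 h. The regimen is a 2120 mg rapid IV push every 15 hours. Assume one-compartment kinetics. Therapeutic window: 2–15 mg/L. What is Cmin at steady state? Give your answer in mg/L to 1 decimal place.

k = ln2/t½ = ln2/4 ≈ 0.173287 h⁻¹; fraction remaining f = e^(−kτ) = e^(−0.173287×15) ≈ 0.0743.
At steady state, accumulation factor R = 1/(1 − e^(−kτ)) ≈ 1.0803.
Single-dose peak C₀ = D/Vd = 2120/240 ≈ 8.833 mg/L.
Cmax,ss = C₀/(1 − f) ≈ 8.833/0.9257 ≈ 9.542 mg/L.
Steady-state trough Cmin,ss = Cmax,ss·f ≈ 9.542 × 0.0743 ≈ 0.709 mg/L.
Trough 0.7 mg/L vs MEC 2 mg/L: subtherapeutic.

0.7 mg/L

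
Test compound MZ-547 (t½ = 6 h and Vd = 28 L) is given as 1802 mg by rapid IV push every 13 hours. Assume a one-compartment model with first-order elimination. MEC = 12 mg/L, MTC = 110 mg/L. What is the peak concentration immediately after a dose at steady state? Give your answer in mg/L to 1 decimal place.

k = ln2/t½ = ln2/6 ≈ 0.115525 h⁻¹; fraction remaining f = e^(−kτ) = e^(−0.115525×13) ≈ 0.2227.
Accumulation ratio R = 1/(1 − f) ≈ 1/0.7773 ≈ 1.2865.
Single-dose peak C₀ = D/Vd = 1802/28 ≈ 64.357 mg/L.
Steady-state peak Cmax,ss = C₀·R ≈ 64.357 × 1.2865 ≈ 82.795 mg/L.
Peak 82.8 mg/L vs MTC 110 mg/L: below toxic threshold.

82.8 mg/L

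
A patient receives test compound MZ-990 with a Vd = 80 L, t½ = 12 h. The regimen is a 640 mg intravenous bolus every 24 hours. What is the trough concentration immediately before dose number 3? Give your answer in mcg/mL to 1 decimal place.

f = (1/2)^(τ/t½) = (1/2)^(24/12) ≈ 0.2500.
C₀ = D/Vd = 640/80 ≈ 8.000 mcg/mL.
Before the 3rd dose, 2 doses have been given. Superposition: Cmin = C₀·(f + f²).
≈ 8.000 × (0.2500 + 0.0625) ≈ 8.000 × 0.3125 ≈ 2.500 mcg/mL.

2.5 mcg/mL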